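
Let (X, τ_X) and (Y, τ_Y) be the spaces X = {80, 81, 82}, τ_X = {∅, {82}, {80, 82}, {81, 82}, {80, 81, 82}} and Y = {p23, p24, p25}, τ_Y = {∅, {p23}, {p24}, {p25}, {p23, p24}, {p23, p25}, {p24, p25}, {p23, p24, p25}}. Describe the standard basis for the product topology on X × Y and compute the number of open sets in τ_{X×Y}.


Basis B = {∅ × ∅, {82} × {p23}, {82} × {p24}, {82} × {p25}, {80, 82} × {p23}, {80, 82} × {p24}, {80, 82} × {p25}, {81, 82} × {p23}, {81, 82} × {p24}, {81, 82} × {p25}, {82} × {p23, p24}, {82} × {p23, p25}, {82} × {p24, p25}, {80, 81, 82} × {p23}, {80, 81, 82} × {p24}, {80, 81, 82} × {p25}, {82} × {p23, p24, p25}, {80, 82} × {p23, p24}, {80, 82} × {p23, p25}, {80, 82} × {p24, p25}, {81, 82} × {p23, p24}, {81, 82} × {p23, p25}, {81, 82} × {p24, p25}, {80, 82} × {p23, p24, p25}, {80, 81, 82} × {p23, p24}, {80, 81, 82} × {p23, p25}, {80, 81, 82} × {p24, p25}, {81, 82} × {p23, p24, p25}, {80, 81, 82} × {p23, p24, p25}}; |τ_{X×Y}| = 125.

Enumerate products U × V with U ∈ τ_X, V ∈ τ_Y (deduplicated):
  ∅ × ∅ = {} (∅)
  {82} × {p23} = {(82,p23)}
  {82} × {p24} = {(82,p24)}
  {82} × {p25} = {(82,p25)}
  {80, 82} × {p23} = {(80,p23), (82,p23)}
  {80, 82} × {p24} = {(80,p24), (82,p24)}
  {80, 82} × {p25} = {(80,p25), (82,p25)}
  {81, 82} × {p23} = {(81,p23), (82,p23)}
  {81, 82} × {p24} = {(81,p24), (82,p24)}
  {81, 82} × {p25} = {(81,p25), (82,p25)}
  {82} × {p23, p24} = {(82,p23), (82,p24)}
  {82} × {p23, p25} = {(82,p23), (82,p25)}
  {82} × {p24, p25} = {(82,p24), (82,p25)}
  {80, 81, 82} × {p23} = {(80,p23), (81,p23), (82,p23)}
  {80, 81, 82} × {p24} = {(80,p24), (81,p24), (82,p24)}
  {80, 81, 82} × {p25} = {(80,p25), (81,p25), (82,p25)}
  {82} × {p23, p24, p25} = {(82,p23), (82,p24), (82,p25)}
  {80, 82} × {p23, p24} = {(80,p23), (80,p24), (82,p23), (82,p24)}
  {80, 82} × {p23, p25} = {(80,p23), (80,p25), (82,p23), (82,p25)}
  {80, 82} × {p24, p25} = {(80,p24), (80,p25), (82,p24), (82,p25)}
  {81, 82} × {p23, p24} = {(81,p23), (81,p24), (82,p23), (82,p24)}
  {81, 82} × {p23, p25} = {(81,p23), (81,p25), (82,p23), (82,p25)}
  {81, 82} × {p24, p25} = {(81,p24), (81,p25), (82,p24), (82,p25)}
  {80, 82} × {p23, p24, p25} = {(80,p23), (80,p24), (80,p25), (82,p23), (82,p24), (82,p25)}
  {80, 81, 82} × {p23, p24} = {(80,p23), (80,p24), (81,p23), (81,p24), (82,p23), (82,p24)}
  {80, 81, 82} × {p23, p25} = {(80,p23), (80,p25), (81,p23), (81,p25), (82,p23), (82,p25)}
  {80, 81, 82} × {p24, p25} = {(80,p24), (80,p25), (81,p24), (81,p25), (82,p24), (82,p25)}
  {81, 82} × {p23, p24, p25} = {(81,p23), (81,p24), (81,p25), (82,p23), (82,p24), (82,p25)}
  {80, 81, 82} × {p23, p24, p25} = {(80,p23), (80,p24), (80,p25), (81,p23), (81,p24), (81,p25), (82,p23), (82,p24), (82,p25)}
These 29 distinct sets form the basis B.
Close under arbitrary unions to get τ_{X×Y}; counting gives |τ_{X×Y}| = 125.


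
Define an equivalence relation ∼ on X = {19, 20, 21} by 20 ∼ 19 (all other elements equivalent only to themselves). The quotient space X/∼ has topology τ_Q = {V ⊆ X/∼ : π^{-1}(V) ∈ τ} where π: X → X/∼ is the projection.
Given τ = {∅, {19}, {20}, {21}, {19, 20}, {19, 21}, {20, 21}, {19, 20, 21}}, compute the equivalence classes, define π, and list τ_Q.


X/∼ = {[19=20], [21]}; |τ_Q| = 4.

Equivalence classes: [19=20], [21].
Quotient map π: X → X/∼ sends 19 ↦ [19=20], 20 ↦ [19=20], 21 ↦ [21].
For each subset V ⊆ X/∼, compute π^{-1}(V) ⊆ X and check whether π^{-1}(V) ∈ τ. V is open in τ_Q iff π^{-1}(V) ∈ τ.
  V = {}: π^{-1}(V) = ∅ ∈ τ ✓.
  V = {[19=20]}: π^{-1}(V) = {19, 20} ∈ τ ✓.
  V = {[21]}: π^{-1}(V) = {21} ∈ τ ✓.
  V = {[19=20], [21]}: π^{-1}(V) = {19, 20, 21} ∈ τ ✓.
Open sets in the quotient: τ_Q = {{}, {[19=20]}, {[21]}, {[19=20], [21]}} (4 elements).


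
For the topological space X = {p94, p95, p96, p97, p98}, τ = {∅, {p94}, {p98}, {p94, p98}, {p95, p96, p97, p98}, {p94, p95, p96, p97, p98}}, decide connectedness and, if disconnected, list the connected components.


(X, τ) is disconnected; components = [{p94}, {p95, p96, p97, p98}].

Find clopen sets (U ∈ τ with X ∖ U ∈ τ):
  U = ∅, X ∖ U = {p94, p95, p96, p97, p98} — both open, so U is clopen.
  U = {p94}, X ∖ U = {p95, p96, p97, p98} — both open, so U is clopen.
  U = {p95, p96, p97, p98}, X ∖ U = {p94} — both open, so U is clopen.
  U = {p94, p95, p96, p97, p98}, X ∖ U = ∅ — both open, so U is clopen.
Nontrivial clopen(s) exist: e.g. {p95, p96, p97, p98}. So (X, τ) is disconnected.
Compute connected components by grouping points that agree on all clopens:
  component: {p94}
  component: {p95, p96, p97, p98}


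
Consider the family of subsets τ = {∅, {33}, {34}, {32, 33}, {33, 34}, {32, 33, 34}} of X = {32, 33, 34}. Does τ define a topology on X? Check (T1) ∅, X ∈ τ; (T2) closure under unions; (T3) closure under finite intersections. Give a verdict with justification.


τ IS a topology on X.

Axiom (T1): ∅ ∈ τ? Yes; X ∈ τ? Yes.
Axiom (T2/T3): check pairwise unions and intersections of members of τ.
All pairwise intersections and unions checked — each lies in τ. Therefore τ satisfies (T1), (T2), (T3): it IS a topology on X.


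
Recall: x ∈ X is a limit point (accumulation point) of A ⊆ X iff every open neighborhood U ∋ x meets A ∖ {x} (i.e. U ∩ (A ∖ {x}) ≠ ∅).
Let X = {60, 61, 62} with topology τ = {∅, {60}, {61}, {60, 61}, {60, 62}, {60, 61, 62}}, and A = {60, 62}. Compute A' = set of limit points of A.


A' = {62}

For each x ∈ X, list the open sets U ∈ τ with x ∈ U, then check whether U ∩ (A ∖ {x}) ≠ ∅ for every such U.
  x = 60: open {60} ∋ x has {60} ∩ (A ∖ {60}) = ∅, so x is NOT a limit point.
  x = 61: open {61} ∋ x has {61} ∩ (A ∖ {61}) = ∅, so x is NOT a limit point.
  x = 62: opens ∋ x are {60, 62}, {60, 61, 62}; each meets A ∖ {62}, so x IS a limit point.
Collecting: A' = {62}.


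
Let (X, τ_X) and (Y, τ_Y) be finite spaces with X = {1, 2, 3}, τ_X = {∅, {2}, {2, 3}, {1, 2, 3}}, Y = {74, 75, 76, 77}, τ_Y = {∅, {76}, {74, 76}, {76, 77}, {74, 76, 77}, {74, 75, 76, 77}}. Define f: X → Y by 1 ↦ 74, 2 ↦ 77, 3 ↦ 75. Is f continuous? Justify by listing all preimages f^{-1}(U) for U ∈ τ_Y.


f is NOT continuous.

Compute f^{-1}(U) for each U ∈ τ_Y:
  U = ∅: f^{-1}(U) = ∅ ∈ τ_X ✓.
  U = {76}: f^{-1}(U) = ∅ ∈ τ_X ✓.
  U = {74, 76}: f^{-1}(U) = {1} ∉ τ_X ✗.
  U = {76, 77}: f^{-1}(U) = {2} ∈ τ_X ✓.
  U = {74, 76, 77}: f^{-1}(U) = {1, 2} ∉ τ_X ✗.
  U = {74, 75, 76, 77}: f^{-1}(U) = {1, 2, 3} ∈ τ_X ✓.
Found U = {74, 76} with f^{-1}(U) = {1} not in τ_X. Therefore f is NOT continuous.


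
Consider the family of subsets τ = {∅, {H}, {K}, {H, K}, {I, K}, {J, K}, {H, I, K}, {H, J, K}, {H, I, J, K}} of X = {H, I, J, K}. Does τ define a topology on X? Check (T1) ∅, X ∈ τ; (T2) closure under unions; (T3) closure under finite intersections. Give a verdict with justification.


τ is NOT a topology on X.

Axiom (T1): ∅ ∈ τ? Yes; X ∈ τ? Yes.
Axiom (T2/T3): check pairwise unions and intersections of members of τ.
Counterexample for (T2): {I, K} ∪ {J, K} = {I, J, K} ∉ τ. Therefore τ is NOT a topology.


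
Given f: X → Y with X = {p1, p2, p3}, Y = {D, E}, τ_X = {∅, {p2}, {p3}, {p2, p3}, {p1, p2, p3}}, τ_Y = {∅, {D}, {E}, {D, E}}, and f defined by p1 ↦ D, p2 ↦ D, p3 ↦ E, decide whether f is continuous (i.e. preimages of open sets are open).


f is NOT continuous.

Compute f^{-1}(U) for each U ∈ τ_Y:
  U = ∅: f^{-1}(U) = ∅ ∈ τ_X ✓.
  U = {D}: f^{-1}(U) = {p1, p2} ∉ τ_X ✗.
  U = {E}: f^{-1}(U) = {p3} ∈ τ_X ✓.
  U = {D, E}: f^{-1}(U) = {p1, p2, p3} ∈ τ_X ✓.
Found U = {D} with f^{-1}(U) = {p1, p2} not in τ_X. Therefore f is NOT continuous.


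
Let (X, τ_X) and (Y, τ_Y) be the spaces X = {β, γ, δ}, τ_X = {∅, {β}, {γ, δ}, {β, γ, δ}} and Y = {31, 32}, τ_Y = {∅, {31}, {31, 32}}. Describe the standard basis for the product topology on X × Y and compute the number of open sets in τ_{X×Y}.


Basis B = {∅ × ∅, {β} × {31}, {β} × {31, 32}, {γ, δ} × {31}, {β, γ, δ} × {31}, {γ, δ} × {31, 32}, {β, γ, δ} × {31, 32}}; |τ_{X×Y}| = 9.

Enumerate products U × V with U ∈ τ_X, V ∈ τ_Y (deduplicated):
  ∅ × ∅ = {} (∅)
  {β} × {31} = {(β,31)}
  {β} × {31, 32} = {(β,31), (β,32)}
  {γ, δ} × {31} = {(γ,31), (δ,31)}
  {β, γ, δ} × {31} = {(β,31), (γ,31), (δ,31)}
  {γ, δ} × {31, 32} = {(γ,31), (γ,32), (δ,31), (δ,32)}
  {β, γ, δ} × {31, 32} = {(β,31), (β,32), (γ,31), (γ,32), (δ,31), (δ,32)}
These 7 distinct sets form the basis B.
Close under arbitrary unions to get τ_{X×Y}; counting gives |τ_{X×Y}| = 9.


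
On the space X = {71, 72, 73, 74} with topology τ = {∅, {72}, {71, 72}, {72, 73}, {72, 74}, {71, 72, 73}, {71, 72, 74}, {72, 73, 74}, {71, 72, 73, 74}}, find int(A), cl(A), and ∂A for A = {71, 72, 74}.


int(A) = {71, 72, 74}, cl(A) = {71, 72, 73, 74}, ∂A = {73}.

Closed sets in (X, τ) are complements of opens:
  closed(X, τ) = {∅, {71}, {73}, {74}, {71, 73}, {71, 74}, {73, 74}, {71, 73, 74}, {71, 72, 73, 74}}.
int(A) = ⋃ {U ∈ τ : U ⊆ A}. Opens contained in A: ∅, {72}, {71, 72}, {72, 74}, {71, 72, 74}.
Taking the union of these: int(A) = {71, 72, 74}.
cl(A) = ⋂ {C closed : A ⊆ C}. Closed sets containing A: {71, 72, 73, 74}.
Intersecting these: cl(A) = {71, 72, 73, 74}.
∂A = cl(A) ∖ int(A) = {71, 72, 73, 74} ∖ {71, 72, 74} = {73}.


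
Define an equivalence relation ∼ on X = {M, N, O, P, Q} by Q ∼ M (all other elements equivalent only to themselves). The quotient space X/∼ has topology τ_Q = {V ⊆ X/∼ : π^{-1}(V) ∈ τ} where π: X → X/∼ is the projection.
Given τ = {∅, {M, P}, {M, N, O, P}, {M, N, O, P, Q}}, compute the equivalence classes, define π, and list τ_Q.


X/∼ = {[M=Q], [N], [O], [P]}; |τ_Q| = 2.

Equivalence classes: [M=Q], [N], [O], [P].
Quotient map π: X → X/∼ sends M ↦ [M=Q], N ↦ [N], O ↦ [O], P ↦ [P], Q ↦ [M=Q].
For each subset V ⊆ X/∼, compute π^{-1}(V) ⊆ X and check whether π^{-1}(V) ∈ τ. V is open in τ_Q iff π^{-1}(V) ∈ τ.
  V = {}: π^{-1}(V) = ∅ ∈ τ ✓.
  V = {[M=Q]}: π^{-1}(V) = {M, Q} ∉ τ ✗.
  V = {[N]}: π^{-1}(V) = {N} ∉ τ ✗.
  V = {[M=Q], [N]}: π^{-1}(V) = {M, N, Q} ∉ τ ✗.
  V = {[O]}: π^{-1}(V) = {O} ∉ τ ✗.
  V = {[M=Q], [O]}: π^{-1}(V) = {M, O, Q} ∉ τ ✗.
  V = {[N], [O]}: π^{-1}(V) = {N, O} ∉ τ ✗.
  V = {[M=Q], [N], [O]}: π^{-1}(V) = {M, N, O, Q} ∉ τ ✗.
  V = {[P]}: π^{-1}(V) = {P} ∉ τ ✗.
  V = {[M=Q], [P]}: π^{-1}(V) = {M, P, Q} ∉ τ ✗.
  V = {[N], [P]}: π^{-1}(V) = {N, P} ∉ τ ✗.
  V = {[M=Q], [N], [P]}: π^{-1}(V) = {M, N, P, Q} ∉ τ ✗.
  V = {[O], [P]}: π^{-1}(V) = {O, P} ∉ τ ✗.
  V = {[M=Q], [O], [P]}: π^{-1}(V) = {M, O, P, Q} ∉ τ ✗.
  V = {[N], [O], [P]}: π^{-1}(V) = {N, O, P} ∉ τ ✗.
  V = {[M=Q], [N], [O], [P]}: π^{-1}(V) = {M, N, O, P, Q} ∈ τ ✓.
Open sets in the quotient: τ_Q = {{}, {[M=Q], [N], [O], [P]}} (2 elements).


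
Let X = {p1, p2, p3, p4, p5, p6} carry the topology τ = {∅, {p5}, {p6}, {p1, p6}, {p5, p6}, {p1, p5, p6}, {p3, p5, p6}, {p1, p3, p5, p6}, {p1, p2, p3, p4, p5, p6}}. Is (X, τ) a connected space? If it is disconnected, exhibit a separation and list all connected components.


(X, τ) is connected.

Find clopen sets (U ∈ τ with X ∖ U ∈ τ):
  U = ∅, X ∖ U = {p1, p2, p3, p4, p5, p6} — both open, so U is clopen.
  U = {p1, p2, p3, p4, p5, p6}, X ∖ U = ∅ — both open, so U is clopen.
Only trivial clopens (∅ and X) exist, so (X, τ) is connected.
Compute connected components by grouping points that agree on all clopens:
  component: {p1, p2, p3, p4, p5, p6}


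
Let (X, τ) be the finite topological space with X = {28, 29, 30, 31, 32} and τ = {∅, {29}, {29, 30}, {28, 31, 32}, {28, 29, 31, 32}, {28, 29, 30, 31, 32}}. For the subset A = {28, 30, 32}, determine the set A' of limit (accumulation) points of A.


A' = {28, 31, 32}

For each x ∈ X, list the open sets U ∈ τ with x ∈ U, then check whether U ∩ (A ∖ {x}) ≠ ∅ for every such U.
  x = 28: opens ∋ x are {28, 31, 32}, {28, 29, 31, 32}, {28, 29, 30, 31, 32}; each meets A ∖ {28}, so x IS a limit point.
  x = 29: open {29} ∋ x has {29} ∩ (A ∖ {29}) = ∅, so x is NOT a limit point.
  x = 30: open {29, 30} ∋ x has {29, 30} ∩ (A ∖ {30}) = ∅, so x is NOT a limit point.
  x = 31: opens ∋ x are {28, 31, 32}, {28, 29, 31, 32}, {28, 29, 30, 31, 32}; each meets A ∖ {31}, so x IS a limit point.
  x = 32: opens ∋ x are {28, 31, 32}, {28, 29, 31, 32}, {28, 29, 30, 31, 32}; each meets A ∖ {32}, so x IS a limit point.
Collecting: A' = {28, 31, 32}.


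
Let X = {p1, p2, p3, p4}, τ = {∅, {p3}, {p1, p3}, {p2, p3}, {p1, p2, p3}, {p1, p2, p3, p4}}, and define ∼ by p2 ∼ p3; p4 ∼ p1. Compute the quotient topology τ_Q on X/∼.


X/∼ = {[p1=p4], [p2=p3]}; |τ_Q| = 3.

Equivalence classes: [p1=p4], [p2=p3].
Quotient map π: X → X/∼ sends p1 ↦ [p1=p4], p2 ↦ [p2=p3], p3 ↦ [p2=p3], p4 ↦ [p1=p4].
For each subset V ⊆ X/∼, compute π^{-1}(V) ⊆ X and check whether π^{-1}(V) ∈ τ. V is open in τ_Q iff π^{-1}(V) ∈ τ.
  V = {}: π^{-1}(V) = ∅ ∈ τ ✓.
  V = {[p1=p4]}: π^{-1}(V) = {p1, p4} ∉ τ ✗.
  V = {[p2=p3]}: π^{-1}(V) = {p2, p3} ∈ τ ✓.
  V = {[p1=p4], [p2=p3]}: π^{-1}(V) = {p1, p2, p3, p4} ∈ τ ✓.
Open sets in the quotient: τ_Q = {{}, {[p2=p3]}, {[p1=p4], [p2=p3]}} (3 elements).


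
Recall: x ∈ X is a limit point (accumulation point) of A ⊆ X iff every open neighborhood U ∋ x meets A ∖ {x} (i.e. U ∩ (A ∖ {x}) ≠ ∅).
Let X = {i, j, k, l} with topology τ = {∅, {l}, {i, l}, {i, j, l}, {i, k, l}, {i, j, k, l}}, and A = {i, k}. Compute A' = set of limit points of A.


A' = {j, k}

For each x ∈ X, list the open sets U ∈ τ with x ∈ U, then check whether U ∩ (A ∖ {x}) ≠ ∅ for every such U.
  x = i: open {i, l} ∋ x has {i, l} ∩ (A ∖ {i}) = ∅, so x is NOT a limit point.
  x = j: opens ∋ x are {i, j, l}, {i, j, k, l}; each meets A ∖ {j}, so x IS a limit point.
  x = k: opens ∋ x are {i, k, l}, {i, j, k, l}; each meets A ∖ {k}, so x IS a limit point.
  x = l: open {l} ∋ x has {l} ∩ (A ∖ {l}) = ∅, so x is NOT a limit point.
Collecting: A' = {j, k}.


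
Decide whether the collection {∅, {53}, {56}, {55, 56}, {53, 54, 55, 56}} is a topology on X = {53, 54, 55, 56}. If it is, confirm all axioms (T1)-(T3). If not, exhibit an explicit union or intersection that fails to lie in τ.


τ is NOT a topology on X.

Axiom (T1): ∅ ∈ τ? Yes; X ∈ τ? Yes.
Axiom (T2/T3): check pairwise unions and intersections of members of τ.
Counterexample for (T2): {53} ∪ {56} = {53, 56} ∉ τ. Therefore τ is NOT a topology.


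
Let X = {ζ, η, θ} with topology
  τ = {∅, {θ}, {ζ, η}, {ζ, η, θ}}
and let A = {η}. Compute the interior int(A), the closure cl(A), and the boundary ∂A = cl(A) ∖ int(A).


int(A) = ∅, cl(A) = {ζ, η}, ∂A = {ζ, η}.

Closed sets in (X, τ) are complements of opens:
  closed(X, τ) = {∅, {θ}, {ζ, η}, {ζ, η, θ}}.
int(A) = ⋃ {U ∈ τ : U ⊆ A}. Opens contained in A: ∅.
Taking the union of these: int(A) = ∅.
cl(A) = ⋂ {C closed : A ⊆ C}. Closed sets containing A: {ζ, η}, {ζ, η, θ}.
Intersecting these: cl(A) = {ζ, η}.
∂A = cl(A) ∖ int(A) = {ζ, η} ∖ ∅ = {ζ, η}.


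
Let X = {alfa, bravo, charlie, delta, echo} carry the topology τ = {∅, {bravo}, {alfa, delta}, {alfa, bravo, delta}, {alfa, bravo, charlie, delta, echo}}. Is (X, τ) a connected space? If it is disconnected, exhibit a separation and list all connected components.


(X, τ) is connected.

Find clopen sets (U ∈ τ with X ∖ U ∈ τ):
  U = ∅, X ∖ U = {alfa, bravo, charlie, delta, echo} — both open, so U is clopen.
  U = {alfa, bravo, charlie, delta, echo}, X ∖ U = ∅ — both open, so U is clopen.
Only trivial clopens (∅ and X) exist, so (X, τ) is connected.
Compute connected components by grouping points that agree on all clopens:
  component: {alfa, bravo, charlie, delta, echo}


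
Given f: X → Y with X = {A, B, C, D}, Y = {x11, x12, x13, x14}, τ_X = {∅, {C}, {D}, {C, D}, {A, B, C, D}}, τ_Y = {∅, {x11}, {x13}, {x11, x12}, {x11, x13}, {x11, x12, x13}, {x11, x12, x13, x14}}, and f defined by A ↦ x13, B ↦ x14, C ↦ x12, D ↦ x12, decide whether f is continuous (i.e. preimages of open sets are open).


f is NOT continuous.

Compute f^{-1}(U) for each U ∈ τ_Y:
  U = ∅: f^{-1}(U) = ∅ ∈ τ_X ✓.
  U = {x11}: f^{-1}(U) = ∅ ∈ τ_X ✓.
  U = {x13}: f^{-1}(U) = {A} ∉ τ_X ✗.
  U = {x11, x12}: f^{-1}(U) = {C, D} ∈ τ_X ✓.
  U = {x11, x13}: f^{-1}(U) = {A} ∉ τ_X ✗.
  U = {x11, x12, x13}: f^{-1}(U) = {A, C, D} ∉ τ_X ✗.
  U = {x11, x12, x13, x14}: f^{-1}(U) = {A, B, C, D} ∈ τ_X ✓.
Found U = {x13} with f^{-1}(U) = {A} not in τ_X. Therefore f is NOT continuous.


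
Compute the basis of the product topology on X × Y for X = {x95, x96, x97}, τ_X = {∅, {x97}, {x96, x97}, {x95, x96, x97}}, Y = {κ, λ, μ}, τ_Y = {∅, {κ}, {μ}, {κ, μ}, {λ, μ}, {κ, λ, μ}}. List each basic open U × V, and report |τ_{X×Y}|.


Basis B = {∅ × ∅, {x97} × {κ}, {x97} × {μ}, {x96, x97} × {κ}, {x96, x97} × {μ}, {x97} × {κ, μ}, {x97} × {λ, μ}, {x95, x96, x97} × {κ}, {x95, x96, x97} × {μ}, {x97} × {κ, λ, μ}, {x96, x97} × {κ, μ}, {x96, x97} × {λ, μ}, {x95, x96, x97} × {κ, μ}, {x95, x96, x97} × {λ, μ}, {x96, x97} × {κ, λ, μ}, {x95, x96, x97} × {κ, λ, μ}}; |τ_{X×Y}| = 40.

Enumerate products U × V with U ∈ τ_X, V ∈ τ_Y (deduplicated):
  ∅ × ∅ = {} (∅)
  {x97} × {κ} = {(x97,κ)}
  {x97} × {μ} = {(x97,μ)}
  {x96, x97} × {κ} = {(x96,κ), (x97,κ)}
  {x96, x97} × {μ} = {(x96,μ), (x97,μ)}
  {x97} × {κ, μ} = {(x97,κ), (x97,μ)}
  {x97} × {λ, μ} = {(x97,λ), (x97,μ)}
  {x95, x96, x97} × {κ} = {(x95,κ), (x96,κ), (x97,κ)}
  {x95, x96, x97} × {μ} = {(x95,μ), (x96,μ), (x97,μ)}
  {x97} × {κ, λ, μ} = {(x97,κ), (x97,λ), (x97,μ)}
  {x96, x97} × {κ, μ} = {(x96,κ), (x96,μ), (x97,κ), (x97,μ)}
  {x96, x97} × {λ, μ} = {(x96,λ), (x96,μ), (x97,λ), (x97,μ)}
  {x95, x96, x97} × {κ, μ} = {(x95,κ), (x95,μ), (x96,κ), (x96,μ), (x97,κ), (x97,μ)}
  {x95, x96, x97} × {λ, μ} = {(x95,λ), (x95,μ), (x96,λ), (x96,μ), (x97,λ), (x97,μ)}
  {x96, x97} × {κ, λ, μ} = {(x96,κ), (x96,λ), (x96,μ), (x97,κ), (x97,λ), (x97,μ)}
  {x95, x96, x97} × {κ, λ, μ} = {(x95,κ), (x95,λ), (x95,μ), (x96,κ), (x96,λ), (x96,μ), (x97,κ), (x97,λ), (x97,μ)}
These 16 distinct sets form the basis B.
Close under arbitrary unions to get τ_{X×Y}; counting gives |τ_{X×Y}| = 40.


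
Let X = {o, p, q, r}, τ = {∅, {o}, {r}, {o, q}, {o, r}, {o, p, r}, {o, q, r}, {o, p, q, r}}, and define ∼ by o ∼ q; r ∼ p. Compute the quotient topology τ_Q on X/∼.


X/∼ = {[o=q], [p=r]}; |τ_Q| = 3.

Equivalence classes: [o=q], [p=r].
Quotient map π: X → X/∼ sends o ↦ [o=q], p ↦ [p=r], q ↦ [o=q], r ↦ [p=r].
For each subset V ⊆ X/∼, compute π^{-1}(V) ⊆ X and check whether π^{-1}(V) ∈ τ. V is open in τ_Q iff π^{-1}(V) ∈ τ.
  V = {}: π^{-1}(V) = ∅ ∈ τ ✓.
  V = {[o=q]}: π^{-1}(V) = {o, q} ∈ τ ✓.
  V = {[p=r]}: π^{-1}(V) = {p, r} ∉ τ ✗.
  V = {[o=q], [p=r]}: π^{-1}(V) = {o, p, q, r} ∈ τ ✓.
Open sets in the quotient: τ_Q = {{}, {[o=q]}, {[o=q], [p=r]}} (3 elements).


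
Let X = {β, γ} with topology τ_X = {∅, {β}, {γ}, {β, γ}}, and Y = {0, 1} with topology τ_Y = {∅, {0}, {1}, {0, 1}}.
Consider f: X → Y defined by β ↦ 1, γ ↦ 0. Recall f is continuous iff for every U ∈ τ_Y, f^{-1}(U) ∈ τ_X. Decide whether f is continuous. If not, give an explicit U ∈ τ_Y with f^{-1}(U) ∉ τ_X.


f IS continuous.

Compute f^{-1}(U) for each U ∈ τ_Y:
  U = ∅: f^{-1}(U) = ∅ ∈ τ_X ✓.
  U = {0}: f^{-1}(U) = {γ} ∈ τ_X ✓.
  U = {1}: f^{-1}(U) = {β} ∈ τ_X ✓.
  U = {0, 1}: f^{-1}(U) = {β, γ} ∈ τ_X ✓.
Every preimage lies in τ_X, so f IS continuous.


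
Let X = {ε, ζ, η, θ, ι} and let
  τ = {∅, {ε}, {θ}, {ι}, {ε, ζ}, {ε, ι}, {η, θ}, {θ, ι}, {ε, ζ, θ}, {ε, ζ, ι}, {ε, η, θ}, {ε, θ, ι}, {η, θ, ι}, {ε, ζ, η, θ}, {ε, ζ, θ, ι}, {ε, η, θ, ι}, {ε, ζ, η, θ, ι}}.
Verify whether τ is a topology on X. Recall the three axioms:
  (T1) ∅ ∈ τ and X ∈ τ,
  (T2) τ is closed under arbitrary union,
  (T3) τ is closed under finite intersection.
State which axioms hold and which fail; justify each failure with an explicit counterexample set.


τ is NOT a topology on X.

Axiom (T1): ∅ ∈ τ? Yes; X ∈ τ? Yes.
Axiom (T2/T3): check pairwise unions and intersections of members of τ.
Counterexample for (T2): {ε} ∪ {θ} = {ε, θ} ∉ τ. Therefore τ is NOT a topology.


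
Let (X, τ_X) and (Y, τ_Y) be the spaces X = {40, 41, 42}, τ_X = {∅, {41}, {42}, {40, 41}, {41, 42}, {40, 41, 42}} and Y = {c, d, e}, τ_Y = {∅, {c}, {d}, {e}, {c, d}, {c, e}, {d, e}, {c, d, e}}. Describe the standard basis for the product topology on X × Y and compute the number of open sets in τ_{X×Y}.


Basis B = {∅ × ∅, {41} × {c}, {41} × {d}, {41} × {e}, {42} × {c}, {42} × {d}, {42} × {e}, {40, 41} × {c}, {40, 41} × {d}, {40, 41} × {e}, {41} × {c, d}, {41} × {c, e}, {41, 42} × {c}, {41} × {d, e}, {41, 42} × {d}, {41, 42} × {e}, {42} × {c, d}, {42} × {c, e}, {42} × {d, e}, {40, 41, 42} × {c}, {40, 41, 42} × {d}, {40, 41, 42} × {e}, {41} × {c, d, e}, {42} × {c, d, e}, {40, 41} × {c, d}, {40, 41} × {c, e}, {40, 41} × {d, e}, {41, 42} × {c, d}, {41, 42} × {c, e}, {41, 42} × {d, e}, {40, 41} × {c, d, e}, {40, 41, 42} × {c, d}, {40, 41, 42} × {c, e}, {40, 41, 42} × {d, e}, {41, 42} × {c, d, e}, {40, 41, 42} × {c, d, e}}; |τ_{X×Y}| = 216.

Enumerate products U × V with U ∈ τ_X, V ∈ τ_Y (deduplicated):
  ∅ × ∅ = {} (∅)
  {41} × {c} = {(41,c)}
  {41} × {d} = {(41,d)}
  {41} × {e} = {(41,e)}
  {42} × {c} = {(42,c)}
  {42} × {d} = {(42,d)}
  {42} × {e} = {(42,e)}
  {40, 41} × {c} = {(40,c), (41,c)}
  {40, 41} × {d} = {(40,d), (41,d)}
  {40, 41} × {e} = {(40,e), (41,e)}
  {41} × {c, d} = {(41,c), (41,d)}
  {41} × {c, e} = {(41,c), (41,e)}
  {41, 42} × {c} = {(41,c), (42,c)}
  {41} × {d, e} = {(41,d), (41,e)}
  {41, 42} × {d} = {(41,d), (42,d)}
  {41, 42} × {e} = {(41,e), (42,e)}
  {42} × {c, d} = {(42,c), (42,d)}
  {42} × {c, e} = {(42,c), (42,e)}
  {42} × {d, e} = {(42,d), (42,e)}
  {40, 41, 42} × {c} = {(40,c), (41,c), (42,c)}
  {40, 41, 42} × {d} = {(40,d), (41,d), (42,d)}
  {40, 41, 42} × {e} = {(40,e), (41,e), (42,e)}
  {41} × {c, d, e} = {(41,c), (41,d), (41,e)}
  {42} × {c, d, e} = {(42,c), (42,d), (42,e)}
  {40, 41} × {c, d} = {(40,c), (40,d), (41,c), (41,d)}
  {40, 41} × {c, e} = {(40,c), (40,e), (41,c), (41,e)}
  {40, 41} × {d, e} = {(40,d), (40,e), (41,d), (41,e)}
  {41, 42} × {c, d} = {(41,c), (41,d), (42,c), (42,d)}
  {41, 42} × {c, e} = {(41,c), (41,e), (42,c), (42,e)}
  {41, 42} × {d, e} = {(41,d), (41,e), (42,d), (42,e)}
  {40, 41} × {c, d, e} = {(40,c), (40,d), (40,e), (41,c), (41,d), (41,e)}
  {40, 41, 42} × {c, d} = {(40,c), (40,d), (41,c), (41,d), (42,c), (42,d)}
  {40, 41, 42} × {c, e} = {(40,c), (40,e), (41,c), (41,e), (42,c), (42,e)}
  {40, 41, 42} × {d, e} = {(40,d), (40,e), (41,d), (41,e), (42,d), (42,e)}
  {41, 42} × {c, d, e} = {(41,c), (41,d), (41,e), (42,c), (42,d), (42,e)}
  {40, 41, 42} × {c, d, e} = {(40,c), (40,d), (40,e), (41,c), (41,d), (41,e), (42,c), (42,d), (42,e)}
These 36 distinct sets form the basis B.
Close under arbitrary unions to get τ_{X×Y}; counting gives |τ_{X×Y}| = 216.


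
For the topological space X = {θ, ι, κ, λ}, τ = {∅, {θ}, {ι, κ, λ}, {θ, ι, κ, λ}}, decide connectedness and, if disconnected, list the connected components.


(X, τ) is disconnected; components = [{θ}, {ι, κ, λ}].

Find clopen sets (U ∈ τ with X ∖ U ∈ τ):
  U = ∅, X ∖ U = {θ, ι, κ, λ} — both open, so U is clopen.
  U = {θ}, X ∖ U = {ι, κ, λ} — both open, so U is clopen.
  U = {ι, κ, λ}, X ∖ U = {θ} — both open, so U is clopen.
  U = {θ, ι, κ, λ}, X ∖ U = ∅ — both open, so U is clopen.
Nontrivial clopen(s) exist: e.g. {θ}. So (X, τ) is disconnected.
Compute connected components by grouping points that agree on all clopens:
  component: {θ}
  component: {ι, κ, λ}


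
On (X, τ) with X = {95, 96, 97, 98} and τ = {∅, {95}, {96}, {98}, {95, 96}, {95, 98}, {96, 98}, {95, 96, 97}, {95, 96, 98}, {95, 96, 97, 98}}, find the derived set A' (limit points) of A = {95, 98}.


A' = {97}

For each x ∈ X, list the open sets U ∈ τ with x ∈ U, then check whether U ∩ (A ∖ {x}) ≠ ∅ for every such U.
  x = 95: open {95} ∋ x has {95} ∩ (A ∖ {95}) = ∅, so x is NOT a limit point.
  x = 96: open {96} ∋ x has {96} ∩ (A ∖ {96}) = ∅, so x is NOT a limit point.
  x = 97: opens ∋ x are {95, 96, 97}, {95, 96, 97, 98}; each meets A ∖ {97}, so x IS a limit point.
  x = 98: open {98} ∋ x has {98} ∩ (A ∖ {98}) = ∅, so x is NOT a limit point.
Collecting: A' = {97}.


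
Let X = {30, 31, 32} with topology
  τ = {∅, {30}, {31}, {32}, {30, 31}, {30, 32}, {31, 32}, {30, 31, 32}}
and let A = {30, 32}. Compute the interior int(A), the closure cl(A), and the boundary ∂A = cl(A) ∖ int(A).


int(A) = {30, 32}, cl(A) = {30, 32}, ∂A = ∅.

Closed sets in (X, τ) are complements of opens:
  closed(X, τ) = {∅, {30}, {31}, {32}, {30, 31}, {30, 32}, {31, 32}, {30, 31, 32}}.
int(A) = ⋃ {U ∈ τ : U ⊆ A}. Opens contained in A: ∅, {30}, {32}, {30, 32}.
Taking the union of these: int(A) = {30, 32}.
cl(A) = ⋂ {C closed : A ⊆ C}. Closed sets containing A: {30, 32}, {30, 31, 32}.
Intersecting these: cl(A) = {30, 32}.
∂A = cl(A) ∖ int(A) = {30, 32} ∖ {30, 32} = ∅.


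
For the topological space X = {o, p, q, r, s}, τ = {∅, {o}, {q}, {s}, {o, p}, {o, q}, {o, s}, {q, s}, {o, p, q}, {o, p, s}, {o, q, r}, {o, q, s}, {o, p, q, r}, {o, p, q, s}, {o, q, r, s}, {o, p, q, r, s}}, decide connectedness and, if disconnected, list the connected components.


(X, τ) is disconnected; components = [{s}, {o, p, q, r}].

Find clopen sets (U ∈ τ with X ∖ U ∈ τ):
  U = ∅, X ∖ U = {o, p, q, r, s} — both open, so U is clopen.
  U = {s}, X ∖ U = {o, p, q, r} — both open, so U is clopen.
  U = {o, p, q, r}, X ∖ U = {s} — both open, so U is clopen.
  U = {o, p, q, r, s}, X ∖ U = ∅ — both open, so U is clopen.
Nontrivial clopen(s) exist: e.g. {s}. So (X, τ) is disconnected.
Compute connected components by grouping points that agree on all clopens:
  component: {s}
  component: {o, p, q, r}


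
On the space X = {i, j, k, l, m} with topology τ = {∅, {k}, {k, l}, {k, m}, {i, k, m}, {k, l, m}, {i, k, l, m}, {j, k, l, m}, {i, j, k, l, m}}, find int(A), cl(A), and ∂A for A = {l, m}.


int(A) = ∅, cl(A) = {i, j, l, m}, ∂A = {i, j, l, m}.

Closed sets in (X, τ) are complements of opens:
  closed(X, τ) = {∅, {i}, {j}, {i, j}, {j, l}, {i, j, l}, {i, j, m}, {i, j, l, m}, {i, j, k, l, m}}.
int(A) = ⋃ {U ∈ τ : U ⊆ A}. Opens contained in A: ∅.
Taking the union of these: int(A) = ∅.
cl(A) = ⋂ {C closed : A ⊆ C}. Closed sets containing A: {i, j, l, m}, {i, j, k, l, m}.
Intersecting these: cl(A) = {i, j, l, m}.
∂A = cl(A) ∖ int(A) = {i, j, l, m} ∖ ∅ = {i, j, l, m}.


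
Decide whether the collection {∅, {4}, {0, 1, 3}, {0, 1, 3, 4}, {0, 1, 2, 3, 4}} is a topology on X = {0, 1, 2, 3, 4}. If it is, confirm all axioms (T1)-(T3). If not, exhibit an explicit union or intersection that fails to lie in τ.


τ IS a topology on X.

Axiom (T1): ∅ ∈ τ? Yes; X ∈ τ? Yes.
Axiom (T2/T3): check pairwise unions and intersections of members of τ.
All pairwise intersections and unions checked — each lies in τ. Therefore τ satisfies (T1), (T2), (T3): it IS a topology on X.


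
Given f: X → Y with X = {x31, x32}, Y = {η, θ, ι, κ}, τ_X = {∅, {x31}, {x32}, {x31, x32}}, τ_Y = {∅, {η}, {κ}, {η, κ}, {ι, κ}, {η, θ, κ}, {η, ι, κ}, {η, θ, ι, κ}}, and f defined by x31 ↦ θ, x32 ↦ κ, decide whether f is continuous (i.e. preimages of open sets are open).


f IS continuous.

Compute f^{-1}(U) for each U ∈ τ_Y:
  U = ∅: f^{-1}(U) = ∅ ∈ τ_X ✓.
  U = {η}: f^{-1}(U) = ∅ ∈ τ_X ✓.
  U = {κ}: f^{-1}(U) = {x32} ∈ τ_X ✓.
  U = {η, κ}: f^{-1}(U) = {x32} ∈ τ_X ✓.
  U = {ι, κ}: f^{-1}(U) = {x32} ∈ τ_X ✓.
  U = {η, θ, κ}: f^{-1}(U) = {x31, x32} ∈ τ_X ✓.
  U = {η, ι, κ}: f^{-1}(U) = {x32} ∈ τ_X ✓.
  U = {η, θ, ι, κ}: f^{-1}(U) = {x31, x32} ∈ τ_X ✓.
Every preimage lies in τ_X, so f IS continuous.


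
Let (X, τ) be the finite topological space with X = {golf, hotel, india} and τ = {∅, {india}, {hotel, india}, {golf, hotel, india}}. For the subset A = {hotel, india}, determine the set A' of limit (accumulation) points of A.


A' = {golf, hotel}

For each x ∈ X, list the open sets U ∈ τ with x ∈ U, then check whether U ∩ (A ∖ {x}) ≠ ∅ for every such U.
  x = golf: opens ∋ x are {golf, hotel, india}; each meets A ∖ {golf}, so x IS a limit point.
  x = hotel: opens ∋ x are {hotel, india}, {golf, hotel, india}; each meets A ∖ {hotel}, so x IS a limit point.
  x = india: open {india} ∋ x has {india} ∩ (A ∖ {india}) = ∅, so x is NOT a limit point.
Collecting: A' = {golf, hotel}.


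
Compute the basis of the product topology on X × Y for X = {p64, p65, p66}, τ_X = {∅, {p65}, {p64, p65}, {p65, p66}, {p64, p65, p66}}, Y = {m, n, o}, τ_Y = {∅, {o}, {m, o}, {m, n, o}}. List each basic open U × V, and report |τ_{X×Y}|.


Basis B = {∅ × ∅, {p65} × {o}, {p64, p65} × {o}, {p65} × {m, o}, {p65, p66} × {o}, {p64, p65, p66} × {o}, {p65} × {m, n, o}, {p64, p65} × {m, o}, {p65, p66} × {m, o}, {p64, p65} × {m, n, o}, {p64, p65, p66} × {m, o}, {p65, p66} × {m, n, o}, {p64, p65, p66} × {m, n, o}}; |τ_{X×Y}| = 30.

Enumerate products U × V with U ∈ τ_X, V ∈ τ_Y (deduplicated):
  ∅ × ∅ = {} (∅)
  {p65} × {o} = {(p65,o)}
  {p64, p65} × {o} = {(p64,o), (p65,o)}
  {p65} × {m, o} = {(p65,m), (p65,o)}
  {p65, p66} × {o} = {(p65,o), (p66,o)}
  {p64, p65, p66} × {o} = {(p64,o), (p65,o), (p66,o)}
  {p65} × {m, n, o} = {(p65,m), (p65,n), (p65,o)}
  {p64, p65} × {m, o} = {(p64,m), (p64,o), (p65,m), (p65,o)}
  {p65, p66} × {m, o} = {(p65,m), (p65,o), (p66,m), (p66,o)}
  {p64, p65} × {m, n, o} = {(p64,m), (p64,n), (p64,o), (p65,m), (p65,n), (p65,o)}
  {p64, p65, p66} × {m, o} = {(p64,m), (p64,o), (p65,m), (p65,o), (p66,m), (p66,o)}
  {p65, p66} × {m, n, o} = {(p65,m), (p65,n), (p65,o), (p66,m), (p66,n), (p66,o)}
  {p64, p65, p66} × {m, n, o} = {(p64,m), (p64,n), (p64,o), (p65,m), (p65,n), (p65,o), (p66,m), (p66,n), (p66,o)}
These 13 distinct sets form the basis B.
Close under arbitrary unions to get τ_{X×Y}; counting gives |τ_{X×Y}| = 30.


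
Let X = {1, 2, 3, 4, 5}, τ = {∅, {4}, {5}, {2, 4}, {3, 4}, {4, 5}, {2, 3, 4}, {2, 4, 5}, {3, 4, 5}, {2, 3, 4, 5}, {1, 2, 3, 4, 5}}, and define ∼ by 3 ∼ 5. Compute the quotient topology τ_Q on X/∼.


X/∼ = {[1], [2], [3=5], [4]}; |τ_Q| = 6.

Equivalence classes: [1], [2], [3=5], [4].
Quotient map π: X → X/∼ sends 1 ↦ [1], 2 ↦ [2], 3 ↦ [3=5], 4 ↦ [4], 5 ↦ [3=5].
For each subset V ⊆ X/∼, compute π^{-1}(V) ⊆ X and check whether π^{-1}(V) ∈ τ. V is open in τ_Q iff π^{-1}(V) ∈ τ.
  V = {}: π^{-1}(V) = ∅ ∈ τ ✓.
  V = {[1]}: π^{-1}(V) = {1} ∉ τ ✗.
  V = {[2]}: π^{-1}(V) = {2} ∉ τ ✗.
  V = {[1], [2]}: π^{-1}(V) = {1, 2} ∉ τ ✗.
  V = {[3=5]}: π^{-1}(V) = {3, 5} ∉ τ ✗.
  V = {[1], [3=5]}: π^{-1}(V) = {1, 3, 5} ∉ τ ✗.
  V = {[2], [3=5]}: π^{-1}(V) = {2, 3, 5} ∉ τ ✗.
  V = {[1], [2], [3=5]}: π^{-1}(V) = {1, 2, 3, 5} ∉ τ ✗.
  V = {[4]}: π^{-1}(V) = {4} ∈ τ ✓.
  V = {[1], [4]}: π^{-1}(V) = {1, 4} ∉ τ ✗.
  V = {[2], [4]}: π^{-1}(V) = {2, 4} ∈ τ ✓.
  V = {[1], [2], [4]}: π^{-1}(V) = {1, 2, 4} ∉ τ ✗.
  V = {[3=5], [4]}: π^{-1}(V) = {3, 4, 5} ∈ τ ✓.
  V = {[1], [3=5], [4]}: π^{-1}(V) = {1, 3, 4, 5} ∉ τ ✗.
  V = {[2], [3=5], [4]}: π^{-1}(V) = {2, 3, 4, 5} ∈ τ ✓.
  V = {[1], [2], [3=5], [4]}: π^{-1}(V) = {1, 2, 3, 4, 5} ∈ τ ✓.
Open sets in the quotient: τ_Q = {{}, {[4]}, {[2], [4]}, {[3=5], [4]}, {[2], [3=5], [4]}, {[1], [2], [3=5], [4]}} (6 elements).


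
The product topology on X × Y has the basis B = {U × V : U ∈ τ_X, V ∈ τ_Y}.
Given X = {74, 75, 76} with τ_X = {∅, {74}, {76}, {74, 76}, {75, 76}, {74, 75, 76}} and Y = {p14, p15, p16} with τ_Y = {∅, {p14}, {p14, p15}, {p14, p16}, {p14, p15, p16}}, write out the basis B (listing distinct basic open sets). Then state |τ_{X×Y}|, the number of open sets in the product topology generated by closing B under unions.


Basis B = {∅ × ∅, {74} × {p14}, {76} × {p14}, {74} × {p14, p15}, {74} × {p14, p16}, {74, 76} × {p14}, {75, 76} × {p14}, {76} × {p14, p15}, {76} × {p14, p16}, {74} × {p14, p15, p16}, {74, 75, 76} × {p14}, {76} × {p14, p15, p16}, {74, 76} × {p14, p15}, {74, 76} × {p14, p16}, {75, 76} × {p14, p15}, {75, 76} × {p14, p16}, {74, 76} × {p14, p15, p16}, {74, 75, 76} × {p14, p15}, {74, 75, 76} × {p14, p16}, {75, 76} × {p14, p15, p16}, {74, 75, 76} × {p14, p15, p16}}; |τ_{X×Y}| = 70.

Enumerate products U × V with U ∈ τ_X, V ∈ τ_Y (deduplicated):
  ∅ × ∅ = {} (∅)
  {74} × {p14} = {(74,p14)}
  {76} × {p14} = {(76,p14)}
  {74} × {p14, p15} = {(74,p14), (74,p15)}
  {74} × {p14, p16} = {(74,p14), (74,p16)}
  {74, 76} × {p14} = {(74,p14), (76,p14)}
  {75, 76} × {p14} = {(75,p14), (76,p14)}
  {76} × {p14, p15} = {(76,p14), (76,p15)}
  {76} × {p14, p16} = {(76,p14), (76,p16)}
  {74} × {p14, p15, p16} = {(74,p14), (74,p15), (74,p16)}
  {74, 75, 76} × {p14} = {(74,p14), (75,p14), (76,p14)}
  {76} × {p14, p15, p16} = {(76,p14), (76,p15), (76,p16)}
  {74, 76} × {p14, p15} = {(74,p14), (74,p15), (76,p14), (76,p15)}
  {74, 76} × {p14, p16} = {(74,p14), (74,p16), (76,p14), (76,p16)}
  {75, 76} × {p14, p15} = {(75,p14), (75,p15), (76,p14), (76,p15)}
  {75, 76} × {p14, p16} = {(75,p14), (75,p16), (76,p14), (76,p16)}
  {74, 76} × {p14, p15, p16} = {(74,p14), (74,p15), (74,p16), (76,p14), (76,p15), (76,p16)}
  {74, 75, 76} × {p14, p15} = {(74,p14), (74,p15), (75,p14), (75,p15), (76,p14), (76,p15)}
  {74, 75, 76} × {p14, p16} = {(74,p14), (74,p16), (75,p14), (75,p16), (76,p14), (76,p16)}
  {75, 76} × {p14, p15, p16} = {(75,p14), (75,p15), (75,p16), (76,p14), (76,p15), (76,p16)}
  {74, 75, 76} × {p14, p15, p16} = {(74,p14), (74,p15), (74,p16), (75,p14), (75,p15), (75,p16), (76,p14), (76,p15), (76,p16)}
These 21 distinct sets form the basis B.
Close under arbitrary unions to get τ_{X×Y}; counting gives |τ_{X×Y}| = 70.


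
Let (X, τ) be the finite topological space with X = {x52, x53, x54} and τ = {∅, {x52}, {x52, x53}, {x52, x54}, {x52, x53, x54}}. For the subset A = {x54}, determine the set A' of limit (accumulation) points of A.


A' = ∅

For each x ∈ X, list the open sets U ∈ τ with x ∈ U, then check whether U ∩ (A ∖ {x}) ≠ ∅ for every such U.
  x = x52: open {x52} ∋ x has {x52} ∩ (A ∖ {x52}) = ∅, so x is NOT a limit point.
  x = x53: open {x52, x53} ∋ x has {x52, x53} ∩ (A ∖ {x53}) = ∅, so x is NOT a limit point.
  x = x54: open {x52, x54} ∋ x has {x52, x54} ∩ (A ∖ {x54}) = ∅, so x is NOT a limit point.
Collecting: A' = ∅.


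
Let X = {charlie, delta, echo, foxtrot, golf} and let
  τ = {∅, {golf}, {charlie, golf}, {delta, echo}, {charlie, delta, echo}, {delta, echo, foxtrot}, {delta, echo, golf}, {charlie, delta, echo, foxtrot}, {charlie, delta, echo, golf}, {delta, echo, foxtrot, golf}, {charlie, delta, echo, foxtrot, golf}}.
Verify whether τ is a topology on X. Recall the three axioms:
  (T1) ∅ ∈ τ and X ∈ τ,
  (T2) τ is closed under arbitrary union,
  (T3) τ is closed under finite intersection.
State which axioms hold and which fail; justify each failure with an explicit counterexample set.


τ is NOT a topology on X.

Axiom (T1): ∅ ∈ τ? Yes; X ∈ τ? Yes.
Axiom (T2/T3): check pairwise unions and intersections of members of τ.
Counterexample for (T3): {charlie, golf} ∩ {charlie, delta, echo} = {charlie} ∉ τ. Therefore τ is NOT a topology.


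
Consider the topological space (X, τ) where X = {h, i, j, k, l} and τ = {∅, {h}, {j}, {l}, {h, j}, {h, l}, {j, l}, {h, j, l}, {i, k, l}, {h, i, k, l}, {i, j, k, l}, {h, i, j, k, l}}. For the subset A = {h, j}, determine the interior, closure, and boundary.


int(A) = {h, j}, cl(A) = {h, j}, ∂A = ∅.

Closed sets in (X, τ) are complements of opens:
  closed(X, τ) = {∅, {h}, {j}, {h, j}, {i, k}, {h, i, k}, {i, j, k}, {i, k, l}, {h, i, j, k}, {h, i, k, l}, {i, j, k, l}, {h, i, j, k, l}}.
int(A) = ⋃ {U ∈ τ : U ⊆ A}. Opens contained in A: ∅, {h}, {j}, {h, j}.
Taking the union of these: int(A) = {h, j}.
cl(A) = ⋂ {C closed : A ⊆ C}. Closed sets containing A: {h, j}, {h, i, j, k}, {h, i, j, k, l}.
Intersecting these: cl(A) = {h, j}.
∂A = cl(A) ∖ int(A) = {h, j} ∖ {h, j} = ∅.


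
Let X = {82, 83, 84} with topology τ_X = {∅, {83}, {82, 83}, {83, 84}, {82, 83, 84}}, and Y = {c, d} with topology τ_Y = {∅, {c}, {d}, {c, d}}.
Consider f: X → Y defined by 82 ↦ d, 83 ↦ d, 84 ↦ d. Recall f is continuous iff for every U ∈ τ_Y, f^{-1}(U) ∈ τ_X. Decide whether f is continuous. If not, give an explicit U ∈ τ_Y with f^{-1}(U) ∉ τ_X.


f IS continuous.

Compute f^{-1}(U) for each U ∈ τ_Y:
  U = ∅: f^{-1}(U) = ∅ ∈ τ_X ✓.
  U = {c}: f^{-1}(U) = ∅ ∈ τ_X ✓.
  U = {d}: f^{-1}(U) = {82, 83, 84} ∈ τ_X ✓.
  U = {c, d}: f^{-1}(U) = {82, 83, 84} ∈ τ_X ✓.
Every preimage lies in τ_X, so f IS continuous.


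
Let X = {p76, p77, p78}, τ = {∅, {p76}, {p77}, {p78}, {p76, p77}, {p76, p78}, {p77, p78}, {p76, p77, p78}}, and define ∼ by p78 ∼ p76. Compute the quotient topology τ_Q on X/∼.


X/∼ = {[p76=p78], [p77]}; |τ_Q| = 4.

Equivalence classes: [p76=p78], [p77].
Quotient map π: X → X/∼ sends p76 ↦ [p76=p78], p77 ↦ [p77], p78 ↦ [p76=p78].
For each subset V ⊆ X/∼, compute π^{-1}(V) ⊆ X and check whether π^{-1}(V) ∈ τ. V is open in τ_Q iff π^{-1}(V) ∈ τ.
  V = {}: π^{-1}(V) = ∅ ∈ τ ✓.
  V = {[p76=p78]}: π^{-1}(V) = {p76, p78} ∈ τ ✓.
  V = {[p77]}: π^{-1}(V) = {p77} ∈ τ ✓.
  V = {[p76=p78], [p77]}: π^{-1}(V) = {p76, p77, p78} ∈ τ ✓.
Open sets in the quotient: τ_Q = {{}, {[p76=p78]}, {[p77]}, {[p76=p78], [p77]}} (4 elements).


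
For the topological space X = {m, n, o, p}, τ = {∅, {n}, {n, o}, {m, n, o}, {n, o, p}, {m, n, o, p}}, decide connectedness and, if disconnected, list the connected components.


(X, τ) is connected.

Find clopen sets (U ∈ τ with X ∖ U ∈ τ):
  U = ∅, X ∖ U = {m, n, o, p} — both open, so U is clopen.
  U = {m, n, o, p}, X ∖ U = ∅ — both open, so U is clopen.
Only trivial clopens (∅ and X) exist, so (X, τ) is connected.
Compute connected components by grouping points that agree on all clopens:
  component: {m, n, o, p}


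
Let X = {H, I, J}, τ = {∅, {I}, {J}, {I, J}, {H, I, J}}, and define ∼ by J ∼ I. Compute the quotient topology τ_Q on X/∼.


X/∼ = {[H], [I=J]}; |τ_Q| = 3.

Equivalence classes: [H], [I=J].
Quotient map π: X → X/∼ sends H ↦ [H], I ↦ [I=J], J ↦ [I=J].
For each subset V ⊆ X/∼, compute π^{-1}(V) ⊆ X and check whether π^{-1}(V) ∈ τ. V is open in τ_Q iff π^{-1}(V) ∈ τ.
  V = {}: π^{-1}(V) = ∅ ∈ τ ✓.
  V = {[H]}: π^{-1}(V) = {H} ∉ τ ✗.
  V = {[I=J]}: π^{-1}(V) = {I, J} ∈ τ ✓.
  V = {[H], [I=J]}: π^{-1}(V) = {H, I, J} ∈ τ ✓.
Open sets in the quotient: τ_Q = {{}, {[I=J]}, {[H], [I=J]}} (3 elements).


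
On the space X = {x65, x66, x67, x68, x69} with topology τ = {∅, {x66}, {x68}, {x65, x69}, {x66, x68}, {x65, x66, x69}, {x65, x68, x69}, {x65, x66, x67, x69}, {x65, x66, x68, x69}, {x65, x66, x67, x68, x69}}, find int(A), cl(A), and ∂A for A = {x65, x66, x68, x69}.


int(A) = {x65, x66, x68, x69}, cl(A) = {x65, x66, x67, x68, x69}, ∂A = {x67}.

Closed sets in (X, τ) are complements of opens:
  closed(X, τ) = {∅, {x67}, {x68}, {x66, x67}, {x67, x68}, {x65, x67, x69}, {x66, x67, x68}, {x65, x66, x67, x69}, {x65, x67, x68, x69}, {x65, x66, x67, x68, x69}}.
int(A) = ⋃ {U ∈ τ : U ⊆ A}. Opens contained in A: ∅, {x66}, {x68}, {x65, x69}, {x66, x68}, {x65, x66, x69}, {x65, x68, x69}, {x65, x66, x68, x69}.
Taking the union of these: int(A) = {x65, x66, x68, x69}.
cl(A) = ⋂ {C closed : A ⊆ C}. Closed sets containing A: {x65, x66, x67, x68, x69}.
Intersecting these: cl(A) = {x65, x66, x67, x68, x69}.
∂A = cl(A) ∖ int(A) = {x65, x66, x67, x68, x69} ∖ {x65, x66, x68, x69} = {x67}.
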